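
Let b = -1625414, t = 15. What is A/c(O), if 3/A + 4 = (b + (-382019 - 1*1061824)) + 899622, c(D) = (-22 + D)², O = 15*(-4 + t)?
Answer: -1/14788982637 ≈ -6.7618e-11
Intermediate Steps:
O = 165 (O = 15*(-4 + 15) = 15*11 = 165)
A = -1/723213 (A = 3/(-4 + ((-1625414 + (-382019 - 1*1061824)) + 899622)) = 3/(-4 + ((-1625414 + (-382019 - 1061824)) + 899622)) = 3/(-4 + ((-1625414 - 1443843) + 899622)) = 3/(-4 + (-3069257 + 899622)) = 3/(-4 - 2169635) = 3/(-2169639) = 3*(-1/2169639) = -1/723213 ≈ -1.3827e-6)
A/c(O) = -1/(723213*(-22 + 165)²) = -1/(723213*(143²)) = -1/723213/20449 = -1/723213*1/20449 = -1/14788982637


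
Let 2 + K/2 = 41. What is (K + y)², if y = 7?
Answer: 7225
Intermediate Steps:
K = 78 (K = -4 + 2*41 = -4 + 82 = 78)
(K + y)² = (78 + 7)² = 85² = 7225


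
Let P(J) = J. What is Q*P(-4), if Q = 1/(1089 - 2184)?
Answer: 4/1095 ≈ 0.0036530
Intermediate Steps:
Q = -1/1095 (Q = 1/(-1095) = -1/1095 ≈ -0.00091324)
Q*P(-4) = -1/1095*(-4) = 4/1095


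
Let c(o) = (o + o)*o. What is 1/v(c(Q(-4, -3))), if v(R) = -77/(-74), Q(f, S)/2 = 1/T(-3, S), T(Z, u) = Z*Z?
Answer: 74/77 ≈ 0.96104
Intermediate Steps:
T(Z, u) = Z**2
Q(f, S) = 2/9 (Q(f, S) = 2/((-3)**2) = 2/9)
c(o) = 2*o**2 (c(o) = (2*o)*o = 2*o**2)
v(R) = 77/74 (v(R) = -77*(-1/74) = 77/74)
1/v(c(Q(-4, -3))) = 1/(77/74) = 74/77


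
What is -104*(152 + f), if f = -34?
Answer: -12272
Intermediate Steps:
-104*(152 + f) = -104*(152 - 34) = -104*118 = -12272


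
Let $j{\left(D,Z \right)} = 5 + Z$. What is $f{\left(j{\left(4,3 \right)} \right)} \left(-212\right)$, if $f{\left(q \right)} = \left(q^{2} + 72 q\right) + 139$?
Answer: $-165148$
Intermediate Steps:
$f{\left(q \right)} = 139 + q^{2} + 72 q$
$f{\left(j{\left(4,3 \right)} \right)} \left(-212\right) = \left(139 + \left(5 + 3\right)^{2} + 72 \left(5 + 3\right)\right) \left(-212\right) = \left(139 + 8^{2} + 72 \cdot 8\right) \left(-212\right) = \left(139 + 64 + 576\right) \left(-212\right) = 779 \left(-212\right) = -165148$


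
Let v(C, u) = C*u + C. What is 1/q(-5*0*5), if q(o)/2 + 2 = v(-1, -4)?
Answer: ½ ≈ 0.50000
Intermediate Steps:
v(C, u) = C + C*u
q(o) = 2 (q(o) = -4 + 2*(-(1 - 4)) = -4 + 2*(-1*(-3)) = -4 + 2*3 = -4 + 6 = 2)
1/q(-5*0*5) = 1/2 = ½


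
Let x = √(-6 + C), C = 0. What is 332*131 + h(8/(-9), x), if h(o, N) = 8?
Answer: 43500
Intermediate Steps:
x = I*√6 (x = √(-6 + 0) = √(-6) = I*√6 ≈ 2.4495*I)
332*131 + h(8/(-9), x) = 332*131 + 8 = 43492 + 8 = 43500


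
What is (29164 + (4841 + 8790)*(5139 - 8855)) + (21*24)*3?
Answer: -50622120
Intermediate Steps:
(29164 + (4841 + 8790)*(5139 - 8855)) + (21*24)*3 = (29164 + 13631*(-3716)) + 504*3 = (29164 - 50652796) + 1512 = -50623632 + 1512 = -50622120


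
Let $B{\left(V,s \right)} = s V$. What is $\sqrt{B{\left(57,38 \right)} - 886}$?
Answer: $16 \sqrt{5} \approx 35.777$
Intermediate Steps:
$B{\left(V,s \right)} = V s$
$\sqrt{B{\left(57,38 \right)} - 886} = \sqrt{57 \cdot 38 - 886} = \sqrt{2166 - 886} = \sqrt{1280} = 16 \sqrt{5}$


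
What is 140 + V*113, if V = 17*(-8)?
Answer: -15228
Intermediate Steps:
V = -136
140 + V*113 = 140 - 136*113 = 140 - 15368 = -15228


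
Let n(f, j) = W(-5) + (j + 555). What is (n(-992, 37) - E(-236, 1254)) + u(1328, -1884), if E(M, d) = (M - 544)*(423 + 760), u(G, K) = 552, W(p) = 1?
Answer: 923885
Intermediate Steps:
E(M, d) = -643552 + 1183*M (E(M, d) = (-544 + M)*1183 = -643552 + 1183*M)
n(f, j) = 556 + j (n(f, j) = 1 + (j + 555) = 1 + (555 + j) = 556 + j)
(n(-992, 37) - E(-236, 1254)) + u(1328, -1884) = ((556 + 37) - (-643552 + 1183*(-236))) + 552 = (593 - (-643552 - 279188)) + 552 = (593 - 1*(-922740)) + 552 = (593 + 922740) + 552 = 923333 + 552 = 923885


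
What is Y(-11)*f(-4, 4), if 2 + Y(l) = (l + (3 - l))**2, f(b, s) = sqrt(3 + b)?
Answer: 7*I ≈ 7.0*I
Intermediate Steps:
Y(l) = 7 (Y(l) = -2 + (l + (3 - l))**2 = -2 + 3**2 = -2 + 9 = 7)
Y(-11)*f(-4, 4) = 7*sqrt(3 - 4) = 7*sqrt(-1) = 7*I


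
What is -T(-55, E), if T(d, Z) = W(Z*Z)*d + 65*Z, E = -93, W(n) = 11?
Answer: 6650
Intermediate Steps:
T(d, Z) = 11*d + 65*Z
-T(-55, E) = -(11*(-55) + 65*(-93)) = -(-605 - 6045) = -1*(-6650) = 6650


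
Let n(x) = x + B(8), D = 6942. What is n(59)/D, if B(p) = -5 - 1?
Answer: 53/6942 ≈ 0.0076347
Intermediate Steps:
B(p) = -6
n(x) = -6 + x (n(x) = x - 6 = -6 + x)
n(59)/D = (-6 + 59)/6942 = 53*(1/6942) = 53/6942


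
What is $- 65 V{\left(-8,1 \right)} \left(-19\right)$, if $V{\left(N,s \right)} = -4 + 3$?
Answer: $-1235$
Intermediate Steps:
$V{\left(N,s \right)} = -1$
$- 65 V{\left(-8,1 \right)} \left(-19\right) = \left(-65\right) \left(-1\right) \left(-19\right) = 65 \left(-19\right) = -1235$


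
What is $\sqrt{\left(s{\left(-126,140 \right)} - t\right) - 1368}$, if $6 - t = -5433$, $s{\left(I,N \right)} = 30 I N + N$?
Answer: $i \sqrt{535867} \approx 732.03 i$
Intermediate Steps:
$s{\left(I,N \right)} = N + 30 I N$ ($s{\left(I,N \right)} = 30 I N + N = N + 30 I N$)
$t = 5439$ ($t = 6 - -5433 = 6 + 5433 = 5439$)
$\sqrt{\left(s{\left(-126,140 \right)} - t\right) - 1368} = \sqrt{\left(140 \left(1 + 30 \left(-126\right)\right) - 5439\right) - 1368} = \sqrt{\left(140 \left(1 - 3780\right) - 5439\right) - 1368} = \sqrt{\left(140 \left(-3779\right) - 5439\right) - 1368} = \sqrt{\left(-529060 - 5439\right) - 1368} = \sqrt{-534499 - 1368} = \sqrt{-535867} = i \sqrt{535867}$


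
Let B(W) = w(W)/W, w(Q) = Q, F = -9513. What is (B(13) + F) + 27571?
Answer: 18059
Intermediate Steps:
B(W) = 1 (B(W) = W/W = 1)
(B(13) + F) + 27571 = (1 - 9513) + 27571 = -9512 + 27571 = 18059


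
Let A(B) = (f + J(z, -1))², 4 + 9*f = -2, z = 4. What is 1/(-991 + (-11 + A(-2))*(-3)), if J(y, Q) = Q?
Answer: -3/2899 ≈ -0.0010348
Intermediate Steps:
f = -⅔ (f = -4/9 + (⅑)*(-2) = -4/9 - 2/9 = -⅔ ≈ -0.66667)
A(B) = 25/9 (A(B) = (-⅔ - 1)² = (-5/3)² = 25/9)
1/(-991 + (-11 + A(-2))*(-3)) = 1/(-991 + (-11 + 25/9)*(-3)) = 1/(-991 - 74/9*(-3)) = 1/(-991 + 74/3) = 1/(-2899/3) = -3/2899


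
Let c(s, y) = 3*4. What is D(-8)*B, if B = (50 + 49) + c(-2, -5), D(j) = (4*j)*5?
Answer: -17760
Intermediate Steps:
D(j) = 20*j
c(s, y) = 12
B = 111 (B = (50 + 49) + 12 = 99 + 12 = 111)
D(-8)*B = (20*(-8))*111 = -160*111 = -17760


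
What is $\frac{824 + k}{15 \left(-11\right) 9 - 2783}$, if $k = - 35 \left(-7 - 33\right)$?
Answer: $- \frac{556}{1067} \approx -0.52109$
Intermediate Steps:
$k = 1400$ ($k = - 35 \left(-7 - 33\right) = \left(-35\right) \left(-40\right) = 1400$)
$\frac{824 + k}{15 \left(-11\right) 9 - 2783} = \frac{824 + 1400}{15 \left(-11\right) 9 - 2783} = \frac{2224}{\left(-165\right) 9 - 2783} = \frac{2224}{-1485 - 2783} = \frac{2224}{-4268} = 2224 \left(- \frac{1}{4268}\right) = - \frac{556}{1067}$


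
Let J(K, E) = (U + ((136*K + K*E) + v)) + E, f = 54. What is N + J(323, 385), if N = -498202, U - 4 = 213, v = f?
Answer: -329263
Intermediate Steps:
v = 54
U = 217 (U = 4 + 213 = 217)
J(K, E) = 271 + E + 136*K + E*K (J(K, E) = (217 + ((136*K + K*E) + 54)) + E = (217 + ((136*K + E*K) + 54)) + E = (217 + (54 + 136*K + E*K)) + E = (271 + 136*K + E*K) + E = 271 + E + 136*K + E*K)
N + J(323, 385) = -498202 + (271 + 385 + 136*323 + 385*323) = -498202 + (271 + 385 + 43928 + 124355) = -498202 + 168939 = -329263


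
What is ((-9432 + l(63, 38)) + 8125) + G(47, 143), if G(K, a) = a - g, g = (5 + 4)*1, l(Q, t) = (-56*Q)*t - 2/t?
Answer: -2569504/19 ≈ -1.3524e+5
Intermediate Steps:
l(Q, t) = -2/t - 56*Q*t (l(Q, t) = -56*Q*t - 2/t = -2/t - 56*Q*t)
g = 9 (g = 9*1 = 9)
G(K, a) = -9 + a (G(K, a) = a - 1*9 = a - 9 = -9 + a)
((-9432 + l(63, 38)) + 8125) + G(47, 143) = ((-9432 + (-2/38 - 56*63*38)) + 8125) + (-9 + 143) = ((-9432 + (-2*1/38 - 134064)) + 8125) + 134 = ((-9432 + (-1/19 - 134064)) + 8125) + 134 = ((-9432 - 2547217/19) + 8125) + 134 = (-2726425/19 + 8125) + 134 = -2572050/19 + 134 = -2569504/19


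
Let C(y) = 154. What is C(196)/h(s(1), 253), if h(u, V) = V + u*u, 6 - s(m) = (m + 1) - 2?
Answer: 154/289 ≈ 0.53287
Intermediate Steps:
s(m) = 7 - m (s(m) = 6 - ((m + 1) - 2) = 6 - ((1 + m) - 2) = 6 - (-1 + m) = 6 + (1 - m) = 7 - m)
h(u, V) = V + u²
C(196)/h(s(1), 253) = 154/(253 + (7 - 1*1)²) = 154/(253 + (7 - 1)²) = 154/(253 + 6²) = 154/(253 + 36) = 154/289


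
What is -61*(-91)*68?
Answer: 377468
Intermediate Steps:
-61*(-91)*68 = 5551*68 = 377468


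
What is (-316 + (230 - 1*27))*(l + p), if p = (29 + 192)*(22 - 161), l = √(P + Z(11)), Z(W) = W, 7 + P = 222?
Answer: 3471247 - 113*√226 ≈ 3.4695e+6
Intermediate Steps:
P = 215 (P = -7 + 222 = 215)
l = √226 (l = √(215 + 11) = √226 ≈ 15.033)
p = -30719 (p = 221*(-139) = -30719)
(-316 + (230 - 1*27))*(l + p) = (-316 + (230 - 1*27))*(√226 - 30719) = (-316 + (230 - 27))*(-30719 + √226) = (-316 + 203)*(-30719 + √226) = -113*(-30719 + √226) = 3471247 - 113*√226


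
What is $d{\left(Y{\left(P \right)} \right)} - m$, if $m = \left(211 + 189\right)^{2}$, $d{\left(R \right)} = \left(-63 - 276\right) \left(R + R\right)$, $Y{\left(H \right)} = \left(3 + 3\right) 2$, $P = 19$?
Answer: $-168136$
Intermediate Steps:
$Y{\left(H \right)} = 12$ ($Y{\left(H \right)} = 6 \cdot 2 = 12$)
$d{\left(R \right)} = - 678 R$ ($d{\left(R \right)} = - 339 \cdot 2 R = - 678 R$)
$m = 160000$ ($m = 400^{2} = 160000$)
$d{\left(Y{\left(P \right)} \right)} - m = \left(-678\right) 12 - 160000 = -8136 - 160000 = -168136$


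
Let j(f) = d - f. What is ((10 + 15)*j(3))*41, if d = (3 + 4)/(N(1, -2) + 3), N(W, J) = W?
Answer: -5125/4 ≈ -1281.3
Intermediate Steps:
d = 7/4 (d = (3 + 4)/(1 + 3) = 7/4 ≈ 1.7500)
j(f) = 7/4 - f
((10 + 15)*j(3))*41 = ((10 + 15)*(7/4 - 1*3))*41 = (25*(7/4 - 3))*41 = (25*(-5/4))*41 = -125/4*41 = -5125/4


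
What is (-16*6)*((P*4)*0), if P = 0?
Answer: 0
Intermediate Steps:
(-16*6)*((P*4)*0) = (-16*6)*((0*4)*0) = -0*0 = -96*0 = 0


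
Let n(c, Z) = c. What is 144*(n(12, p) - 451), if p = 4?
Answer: -63216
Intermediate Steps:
144*(n(12, p) - 451) = 144*(12 - 451) = 144*(-439) = -63216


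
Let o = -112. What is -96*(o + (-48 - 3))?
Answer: 15648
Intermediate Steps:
-96*(o + (-48 - 3)) = -96*(-112 + (-48 - 3)) = -96*(-112 - 51) = -96*(-163) = 15648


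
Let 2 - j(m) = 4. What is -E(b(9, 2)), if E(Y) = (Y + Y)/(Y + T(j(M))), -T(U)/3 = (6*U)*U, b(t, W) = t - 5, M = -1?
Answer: 2/17 ≈ 0.11765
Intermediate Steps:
b(t, W) = -5 + t
j(m) = -2 (j(m) = 2 - 1*4 = 2 - 4 = -2)
T(U) = -18*U**2 (T(U) = -3*6*U*U = -18*U**2)
E(Y) = 2*Y/(-72 + Y) (E(Y) = (Y + Y)/(Y - 18*(-2)**2) = (2*Y)/(Y - 18*4) = (2*Y)/(Y - 72) = (2*Y)/(-72 + Y) = 2*Y/(-72 + Y))
-E(b(9, 2)) = -2*(-5 + 9)/(-72 + (-5 + 9)) = -2*4/(-72 + 4) = -2*4/(-68) = -2*4*(-1)/68 = -1*(-2/17) = 2/17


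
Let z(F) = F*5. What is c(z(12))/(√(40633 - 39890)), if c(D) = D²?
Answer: 3600*√743/743 ≈ 132.07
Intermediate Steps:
z(F) = 5*F
c(z(12))/(√(40633 - 39890)) = (5*12)²/(√(40633 - 39890)) = 60²/(√743) = 3600*(√743/743) = 3600*√743/743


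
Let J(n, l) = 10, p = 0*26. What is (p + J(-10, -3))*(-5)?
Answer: -50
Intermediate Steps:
p = 0
(p + J(-10, -3))*(-5) = (0 + 10)*(-5) = 10*(-5) = -50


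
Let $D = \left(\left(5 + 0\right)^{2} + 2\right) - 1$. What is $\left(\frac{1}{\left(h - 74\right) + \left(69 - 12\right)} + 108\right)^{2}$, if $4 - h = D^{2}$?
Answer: $\frac{5536996921}{474721} \approx 11664.0$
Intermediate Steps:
$D = 26$ ($D = \left(5^{2} + 2\right) - 1 = \left(25 + 2\right) - 1 = 27 - 1 = 26$)
$h = -672$ ($h = 4 - 26^{2} = 4 - 676 = -672$)
$\left(\frac{1}{\left(h - 74\right) + \left(69 - 12\right)} + 108\right)^{2} = \left(\frac{1}{\left(-672 - 74\right) + \left(69 - 12\right)} + 108\right)^{2} = \left(\frac{1}{-746 + \left(69 - 12\right)} + 108\right)^{2} = \left(\frac{1}{-746 + 57} + 108\right)^{2} = \left(\frac{1}{-689} + 108\right)^{2} = \left(- \frac{1}{689} + 108\right)^{2} = \left(\frac{74411}{689}\right)^{2} = \frac{5536996921}{474721}$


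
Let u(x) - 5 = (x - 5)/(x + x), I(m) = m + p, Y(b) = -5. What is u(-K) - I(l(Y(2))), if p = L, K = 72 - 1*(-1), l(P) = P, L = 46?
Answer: -2589/73 ≈ -35.466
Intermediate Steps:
K = 73 (K = 72 + 1 = 73)
p = 46
I(m) = 46 + m (I(m) = m + 46 = 46 + m)
u(x) = 5 + (-5 + x)/(2*x) (u(x) = 5 + (x - 5)/(x + x) = 5 + (-5 + x)/((2*x)) = 5 + (-5 + x)*(1/(2*x)) = 5 + (-5 + x)/(2*x))
u(-K) - I(l(Y(2))) = (-5 + 11*(-1*73))/(2*((-1*73))) - (46 - 5) = (1/2)*(-5 + 11*(-73))/(-73) - 1*41 = (1/2)*(-1/73)*(-5 - 803) - 41 = (1/2)*(-1/73)*(-808) - 41 = 404/73 - 41 = -2589/73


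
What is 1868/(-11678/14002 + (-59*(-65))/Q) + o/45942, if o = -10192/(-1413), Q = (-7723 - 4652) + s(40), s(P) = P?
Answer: -20138391396828779/12343149470295 ≈ -1631.5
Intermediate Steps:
Q = -12335 (Q = (-7723 - 4652) + 40 = -12375 + 40 = -12335)
o = 10192/1413 (o = -10192*(-1/1413) = 10192/1413 ≈ 7.2130)
1868/(-11678/14002 + (-59*(-65))/Q) + o/45942 = 1868/(-11678/14002 - 59*(-65)/(-12335)) + (10192/1413)/45942 = 1868/(-11678*1/14002 + 3835*(-1/12335)) + (10192/1413)*(1/45942) = 1868/(-5839/7001 - 767/2467) + 392/2496771 = 1868/(-19774580/17271467) + 392/2496771 = 1868*(-17271467/19774580) + 392/2496771 = -8065775089/4943645 + 392/2496771 = -20138391396828779/12343149470295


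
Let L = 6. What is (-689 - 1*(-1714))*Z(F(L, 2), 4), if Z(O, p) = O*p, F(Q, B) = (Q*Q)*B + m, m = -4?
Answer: 278800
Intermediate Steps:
F(Q, B) = -4 + B*Q² (F(Q, B) = (Q*Q)*B - 4 = Q²*B - 4 = B*Q² - 4 = -4 + B*Q²)
(-689 - 1*(-1714))*Z(F(L, 2), 4) = (-689 - 1*(-1714))*((-4 + 2*6²)*4) = (-689 + 1714)*((-4 + 2*36)*4) = 1025*((-4 + 72)*4) = 1025*(68*4) = 1025*272 = 278800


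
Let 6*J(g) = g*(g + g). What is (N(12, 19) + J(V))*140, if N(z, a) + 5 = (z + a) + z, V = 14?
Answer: 43400/3 ≈ 14467.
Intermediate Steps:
N(z, a) = -5 + a + 2*z (N(z, a) = -5 + ((z + a) + z) = -5 + ((a + z) + z) = -5 + (a + 2*z) = -5 + a + 2*z)
J(g) = g**2/3 (J(g) = (g*(g + g))/6 = (g*(2*g))/6 = (2*g**2)/6 = g**2/3)
(N(12, 19) + J(V))*140 = ((-5 + 19 + 2*12) + (1/3)*14**2)*140 = ((-5 + 19 + 24) + (1/3)*196)*140 = (38 + 196/3)*140 = (310/3)*140 = 43400/3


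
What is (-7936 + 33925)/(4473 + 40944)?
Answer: 8663/15139 ≈ 0.57223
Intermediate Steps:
(-7936 + 33925)/(4473 + 40944) = 25989/45417 = 25989*(1/45417) = 8663/15139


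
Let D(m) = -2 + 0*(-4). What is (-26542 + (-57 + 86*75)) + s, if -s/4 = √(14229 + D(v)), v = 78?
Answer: -20149 - 4*√14227 ≈ -20626.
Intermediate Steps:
D(m) = -2 (D(m) = -2 + 0 = -2)
s = -4*√14227 (s = -4*√(14229 - 2) = -4*√14227 ≈ -477.11)
(-26542 + (-57 + 86*75)) + s = (-26542 + (-57 + 86*75)) - 4*√14227 = (-26542 + (-57 + 6450)) - 4*√14227 = (-26542 + 6393) - 4*√14227 = -20149 - 4*√14227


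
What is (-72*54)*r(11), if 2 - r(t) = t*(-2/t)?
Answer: -15552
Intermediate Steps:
r(t) = 4 (r(t) = 2 - t*(-2/t) = 2 - 1*(-2) = 2 + 2 = 4)
(-72*54)*r(11) = -72*54*4 = -3888*4 = -15552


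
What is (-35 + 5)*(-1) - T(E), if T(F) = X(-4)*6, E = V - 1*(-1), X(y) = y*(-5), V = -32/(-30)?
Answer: -90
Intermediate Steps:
V = 16/15 (V = -32*(-1/30) = 16/15 ≈ 1.0667)
X(y) = -5*y
E = 31/15 (E = 16/15 - 1*(-1) = 16/15 + 1 = 31/15 ≈ 2.0667)
T(F) = 120 (T(F) = -5*(-4)*6 = 20*6 = 120)
(-35 + 5)*(-1) - T(E) = (-35 + 5)*(-1) - 1*120 = -30*(-1) - 120 = 30 - 120 = -90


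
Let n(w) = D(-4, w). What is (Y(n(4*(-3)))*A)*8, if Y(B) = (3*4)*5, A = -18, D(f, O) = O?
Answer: -8640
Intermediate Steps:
n(w) = w
Y(B) = 60 (Y(B) = 12*5 = 60)
(Y(n(4*(-3)))*A)*8 = (60*(-18))*8 = -1080*8 = -8640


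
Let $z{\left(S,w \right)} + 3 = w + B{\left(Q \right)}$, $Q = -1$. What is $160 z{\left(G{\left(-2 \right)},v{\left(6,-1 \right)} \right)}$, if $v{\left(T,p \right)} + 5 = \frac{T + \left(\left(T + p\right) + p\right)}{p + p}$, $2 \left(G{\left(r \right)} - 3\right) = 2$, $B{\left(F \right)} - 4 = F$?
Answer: $-1600$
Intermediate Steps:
$B{\left(F \right)} = 4 + F$
$G{\left(r \right)} = 4$ ($G{\left(r \right)} = 3 + \frac{1}{2} \cdot 2 = 3 + 1 = 4$)
$v{\left(T,p \right)} = -5 + \frac{2 T + 2 p}{2 p}$ ($v{\left(T,p \right)} = -5 + \frac{T + \left(\left(T + p\right) + p\right)}{p + p} = -5 + \frac{T + \left(T + 2 p\right)}{2 p} = -5 + \left(2 T + 2 p\right) \frac{1}{2 p} = -5 + \frac{2 T + 2 p}{2 p}$)
$z{\left(S,w \right)} = w$ ($z{\left(S,w \right)} = -3 + \left(w + \left(4 - 1\right)\right) = -3 + \left(w + 3\right) = -3 + \left(3 + w\right) = w$)
$160 z{\left(G{\left(-2 \right)},v{\left(6,-1 \right)} \right)} = 160 \left(-4 + \frac{6}{-1}\right) = 160 \left(-4 + 6 \left(-1\right)\right) = 160 \left(-4 - 6\right) = 160 \left(-10\right) = -1600$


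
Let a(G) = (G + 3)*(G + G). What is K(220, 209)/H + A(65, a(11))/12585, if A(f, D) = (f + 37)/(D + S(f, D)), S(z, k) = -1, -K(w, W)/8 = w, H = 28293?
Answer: -2265680438/36437564445 ≈ -0.062180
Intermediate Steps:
K(w, W) = -8*w
a(G) = 2*G*(3 + G) (a(G) = (3 + G)*(2*G) = 2*G*(3 + G))
A(f, D) = (37 + f)/(-1 + D) (A(f, D) = (f + 37)/(D - 1) = (37 + f)/(-1 + D))
K(220, 209)/H + A(65, a(11))/12585 = -8*220/28293 + ((37 + 65)/(-1 + 2*11*(3 + 11)))/12585 = -1760*1/28293 + (102/(-1 + 2*11*14))*(1/12585) = -1760/28293 + (102/(-1 + 308))*(1/12585) = -1760/28293 + (102/307)*(1/12585) = -1760/28293 + 34/1287865 = -2265680438/36437564445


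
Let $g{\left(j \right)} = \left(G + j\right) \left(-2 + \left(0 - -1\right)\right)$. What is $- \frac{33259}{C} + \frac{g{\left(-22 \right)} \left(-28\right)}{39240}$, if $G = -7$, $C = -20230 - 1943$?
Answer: $\frac{107256557}{72505710} \approx 1.4793$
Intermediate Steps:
$C = -22173$
$g{\left(j \right)} = 7 - j$ ($g{\left(j \right)} = \left(-7 + j\right) \left(-2 + \left(0 - -1\right)\right) = \left(-7 + j\right) \left(-2 + \left(0 + 1\right)\right) = \left(-7 + j\right) \left(-2 + 1\right) = \left(-7 + j\right) \left(-1\right) = 7 - j$)
$- \frac{33259}{C} + \frac{g{\left(-22 \right)} \left(-28\right)}{39240} = - \frac{33259}{-22173} + \frac{\left(7 - -22\right) \left(-28\right)}{39240} = \left(-33259\right) \left(- \frac{1}{22173}\right) + \left(7 + 22\right) \left(-28\right) \frac{1}{39240} = \frac{33259}{22173} + 29 \left(-28\right) \frac{1}{39240} = \frac{33259}{22173} - \frac{203}{9810} = \frac{107256557}{72505710}$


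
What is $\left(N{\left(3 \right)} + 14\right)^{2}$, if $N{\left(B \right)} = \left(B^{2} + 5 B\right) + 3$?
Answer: $1681$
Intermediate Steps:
$N{\left(B \right)} = 3 + B^{2} + 5 B$
$\left(N{\left(3 \right)} + 14\right)^{2} = \left(\left(3 + 3^{2} + 5 \cdot 3\right) + 14\right)^{2} = \left(\left(3 + 9 + 15\right) + 14\right)^{2} = \left(27 + 14\right)^{2} = 41^{2} = 1681$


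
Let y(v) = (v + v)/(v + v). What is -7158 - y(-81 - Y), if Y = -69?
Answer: -7159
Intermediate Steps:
y(v) = 1 (y(v) = (2*v)/((2*v)) = (2*v)*(1/(2*v)) = 1)
-7158 - y(-81 - Y) = -7158 - 1*1 = -7158 - 1 = -7159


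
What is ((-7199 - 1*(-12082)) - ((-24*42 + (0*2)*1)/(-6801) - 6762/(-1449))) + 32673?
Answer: 255385610/6801 ≈ 37551.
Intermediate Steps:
((-7199 - 1*(-12082)) - ((-24*42 + (0*2)*1)/(-6801) - 6762/(-1449))) + 32673 = ((-7199 + 12082) - ((-1008 + 0*1)*(-1/6801) - 6762*(-1/1449))) + 32673 = (4883 - ((-1008 + 0)*(-1/6801) + 14/3)) + 32673 = (4883 - (-1008*(-1/6801) + 14/3)) + 32673 = (4883 - (336/2267 + 14/3)) + 32673 = (4883 - 1*32746/6801) + 32673 = (4883 - 32746/6801) + 32673 = 33176537/6801 + 32673 = 255385610/6801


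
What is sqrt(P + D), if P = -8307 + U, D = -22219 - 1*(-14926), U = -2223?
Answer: I*sqrt(17823) ≈ 133.5*I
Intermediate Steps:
D = -7293 (D = -22219 + 14926 = -7293)
P = -10530 (P = -8307 - 2223 = -10530)
sqrt(P + D) = sqrt(-10530 - 7293) = sqrt(-17823) = I*sqrt(17823)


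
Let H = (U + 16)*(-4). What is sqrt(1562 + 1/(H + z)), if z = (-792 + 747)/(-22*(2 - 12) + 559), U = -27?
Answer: sqrt(1830317911831)/34231 ≈ 39.522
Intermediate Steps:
H = 44 (H = (-27 + 16)*(-4) = -11*(-4) = 44)
z = -45/779 (z = -45/(-22*(-10) + 559) = -45/(220 + 559) = -45/779 ≈ -0.057766)
sqrt(1562 + 1/(H + z)) = sqrt(1562 + 1/(44 - 45/779)) = sqrt(1562 + 1/(34231/779)) = sqrt(1562 + 779/34231) = sqrt(53469601/34231) = sqrt(1830317911831)/34231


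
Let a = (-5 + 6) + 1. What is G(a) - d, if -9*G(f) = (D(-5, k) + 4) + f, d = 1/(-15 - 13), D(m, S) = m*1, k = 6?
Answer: -19/252 ≈ -0.075397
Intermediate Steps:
D(m, S) = m
a = 2 (a = 1 + 1 = 2)
d = -1/28 (d = 1/(-28) = -1/28 ≈ -0.035714)
G(f) = ⅑ - f/9 (G(f) = -((-5 + 4) + f)/9 = -(-1 + f)/9 = ⅑ - f/9)
G(a) - d = (⅑ - ⅑*2) - 1*(-1/28) = (⅑ - 2/9) + 1/28 = -⅑ + 1/28 = -19/252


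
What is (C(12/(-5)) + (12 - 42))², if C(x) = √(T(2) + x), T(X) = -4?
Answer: 4468/5 - 48*I*√10 ≈ 893.6 - 151.79*I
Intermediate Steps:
C(x) = √(-4 + x)
(C(12/(-5)) + (12 - 42))² = (√(-4 + 12/(-5)) + (12 - 42))² = (√(-4 + 12*(-⅕)) - 30)² = (√(-4 - 12/5) - 30)² = (√(-32/5) - 30)² = (4*I*√10/5 - 30)² = (-30 + 4*I*√10/5)²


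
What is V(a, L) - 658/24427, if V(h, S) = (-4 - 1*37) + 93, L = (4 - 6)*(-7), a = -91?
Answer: 1269546/24427 ≈ 51.973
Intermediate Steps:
L = 14 (L = -2*(-7) = 14)
V(h, S) = 52 (V(h, S) = (-4 - 37) + 93 = -41 + 93 = 52)
V(a, L) - 658/24427 = 52 - 658/24427 = 1269546/24427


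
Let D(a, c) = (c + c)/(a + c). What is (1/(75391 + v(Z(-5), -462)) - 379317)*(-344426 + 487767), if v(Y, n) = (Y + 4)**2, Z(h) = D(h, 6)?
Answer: -373914030260038/6877 ≈ -5.4372e+10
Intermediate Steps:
D(a, c) = 2*c/(a + c) (D(a, c) = (2*c)/(a + c) = 2*c/(a + c))
Z(h) = 12/(6 + h) (Z(h) = 2*6/(h + 6) = 2*6/(6 + h) = 12/(6 + h))
v(Y, n) = (4 + Y)**2
(1/(75391 + v(Z(-5), -462)) - 379317)*(-344426 + 487767) = (1/(75391 + (4 + 12/(6 - 5))**2) - 379317)*(-344426 + 487767) = (1/(75391 + (4 + 12/1)**2) - 379317)*143341 = (1/(75391 + (4 + 12*1)**2) - 379317)*143341 = (1/(75391 + (4 + 12)**2) - 379317)*143341 = (1/(75391 + 16**2) - 379317)*143341 = (1/(75391 + 256) - 379317)*143341 = (1/75647 - 379317)*143341 = -28694193098/75647*143341 = -373914030260038/6877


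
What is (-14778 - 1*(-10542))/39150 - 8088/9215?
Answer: -11855998/12025575 ≈ -0.98590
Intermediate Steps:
(-14778 - 1*(-10542))/39150 - 8088/9215 = (-14778 + 10542)*(1/39150) - 8088*1/9215 = -4236*1/39150 - 8088/9215 = -706/6525 - 8088/9215 = -11855998/12025575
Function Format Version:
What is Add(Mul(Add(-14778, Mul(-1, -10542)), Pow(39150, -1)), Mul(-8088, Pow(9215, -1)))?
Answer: Rational(-11855998, 12025575) ≈ -0.98590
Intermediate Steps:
Add(Mul(Add(-14778, Mul(-1, -10542)), Pow(39150, -1)), Mul(-8088, Pow(9215, -1))) = Add(Mul(Add(-14778, 10542), Rational(1, 39150)), Mul(-8088, Rational(1, 9215))) = Add(Mul(-4236, Rational(1, 39150)), Rational(-8088, 9215)) = Add(Rational(-706, 6525), Rational(-8088, 9215)) = Rational(-11855998, 12025575)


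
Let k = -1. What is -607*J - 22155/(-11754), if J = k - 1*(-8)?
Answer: -16640197/3918 ≈ -4247.1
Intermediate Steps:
J = 7 (J = -1 - 1*(-8) = -1 + 8 = 7)
-607*J - 22155/(-11754) = -607*7 - 22155/(-11754) = -4249 - 22155*(-1)/11754 = -4249 - 1*(-7385/3918) = -4249 + 7385/3918 = -16640197/3918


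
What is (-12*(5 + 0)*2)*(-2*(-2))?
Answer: -480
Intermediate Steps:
(-12*(5 + 0)*2)*(-2*(-2)) = -60*2*4 = -12*10*4 = -120*4 = -480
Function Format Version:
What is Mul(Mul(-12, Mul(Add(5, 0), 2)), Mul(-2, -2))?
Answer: -480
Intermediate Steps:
Mul(Mul(-12, Mul(Add(5, 0), 2)), Mul(-2, -2)) = Mul(Mul(-12, Mul(5, 2)), 4) = Mul(Mul(-12, 10), 4) = Mul(-120, 4) = -480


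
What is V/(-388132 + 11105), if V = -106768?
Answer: 106768/377027 ≈ 0.28318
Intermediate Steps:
V/(-388132 + 11105) = -106768/(-388132 + 11105) = -106768/(-377027) = -106768*(-1/377027) = 106768/377027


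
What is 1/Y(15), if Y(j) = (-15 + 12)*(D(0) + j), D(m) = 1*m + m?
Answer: -1/45 ≈ -0.022222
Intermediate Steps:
D(m) = 2*m (D(m) = m + m = 2*m)
Y(j) = -3*j (Y(j) = (-15 + 12)*(2*0 + j) = -3*(0 + j) = -3*j)
1/Y(15) = 1/(-3*15) = 1/(-45) = -1/45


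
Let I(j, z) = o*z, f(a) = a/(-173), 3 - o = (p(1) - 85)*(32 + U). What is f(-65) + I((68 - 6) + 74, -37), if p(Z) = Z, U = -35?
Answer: 1593914/173 ≈ 9213.4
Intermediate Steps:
o = -249 (o = 3 - (1 - 85)*(32 - 35) = 3 - (-84)*(-3) = 3 - 1*252 = 3 - 252 = -249)
f(a) = -a/173 (f(a) = a*(-1/173) = -a/173)
I(j, z) = -249*z
f(-65) + I((68 - 6) + 74, -37) = -1/173*(-65) - 249*(-37) = 65/173 + 9213 = 1593914/173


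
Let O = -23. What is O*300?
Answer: -6900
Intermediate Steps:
O*300 = -23*300 = -6900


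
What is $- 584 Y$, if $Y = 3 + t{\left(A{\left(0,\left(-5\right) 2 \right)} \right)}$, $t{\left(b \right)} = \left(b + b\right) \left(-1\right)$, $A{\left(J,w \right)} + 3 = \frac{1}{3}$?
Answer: $- \frac{14600}{3} \approx -4866.7$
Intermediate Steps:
$A{\left(J,w \right)} = - \frac{8}{3}$ ($A{\left(J,w \right)} = -3 + \frac{1}{3} = - \frac{8}{3}$)
$t{\left(b \right)} = - 2 b$ ($t{\left(b \right)} = 2 b \left(-1\right) = - 2 b$)
$Y = \frac{25}{3}$ ($Y = 3 - - \frac{16}{3} = 3 + \frac{16}{3} = \frac{25}{3} \approx 8.3333$)
$- 584 Y = \left(-584\right) \frac{25}{3} = - \frac{14600}{3}$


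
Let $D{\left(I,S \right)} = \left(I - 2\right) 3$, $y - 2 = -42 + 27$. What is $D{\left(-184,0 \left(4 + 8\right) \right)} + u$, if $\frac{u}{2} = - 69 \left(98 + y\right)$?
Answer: $-12288$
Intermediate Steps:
$y = -13$ ($y = 2 + \left(-42 + 27\right) = 2 - 15 = -13$)
$D{\left(I,S \right)} = -6 + 3 I$ ($D{\left(I,S \right)} = \left(-2 + I\right) 3 = -6 + 3 I$)
$u = -11730$ ($u = 2 \left(- 69 \left(98 - 13\right)\right) = 2 \left(\left(-69\right) 85\right) = 2 \left(-5865\right) = -11730$)
$D{\left(-184,0 \left(4 + 8\right) \right)} + u = \left(-6 + 3 \left(-184\right)\right) - 11730 = \left(-6 - 552\right) - 11730 = -558 - 11730 = -12288$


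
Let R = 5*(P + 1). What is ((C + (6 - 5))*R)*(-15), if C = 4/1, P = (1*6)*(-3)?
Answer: 6375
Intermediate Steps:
P = -18 (P = 6*(-3) = -18)
C = 4 (C = 4*1 = 4)
R = -85 (R = 5*(-18 + 1) = 5*(-17) = -85)
((C + (6 - 5))*R)*(-15) = ((4 + (6 - 5))*(-85))*(-15) = ((4 + 1)*(-85))*(-15) = (5*(-85))*(-15) = -425*(-15) = 6375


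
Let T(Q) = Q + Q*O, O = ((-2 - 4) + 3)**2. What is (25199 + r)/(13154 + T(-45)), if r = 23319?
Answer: 24259/6352 ≈ 3.8191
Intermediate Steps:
O = 9 (O = (-6 + 3)**2 = (-3)**2 = 9)
T(Q) = 10*Q (T(Q) = Q + Q*9 = Q + 9*Q = 10*Q)
(25199 + r)/(13154 + T(-45)) = (25199 + 23319)/(13154 + 10*(-45)) = 48518/(13154 - 450) = 48518/12704 = 48518*(1/12704) = 24259/6352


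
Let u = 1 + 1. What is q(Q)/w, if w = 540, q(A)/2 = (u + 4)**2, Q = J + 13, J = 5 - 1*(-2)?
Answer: 2/15 ≈ 0.13333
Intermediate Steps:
J = 7 (J = 5 + 2 = 7)
u = 2
Q = 20 (Q = 7 + 13 = 20)
q(A) = 72 (q(A) = 2*(2 + 4)**2 = 2*6**2 = 2*36 = 72)
q(Q)/w = 72/540 = 72*(1/540) = 2/15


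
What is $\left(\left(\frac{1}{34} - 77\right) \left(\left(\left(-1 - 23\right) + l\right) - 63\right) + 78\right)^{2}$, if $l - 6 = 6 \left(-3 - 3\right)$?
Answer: $\frac{95382763281}{1156} \approx 8.2511 \cdot 10^{7}$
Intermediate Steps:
$l = -30$ ($l = 6 + 6 \left(-3 - 3\right) = 6 + 6 \left(-6\right) = 6 - 36 = -30$)
$\left(\left(\frac{1}{34} - 77\right) \left(\left(\left(-1 - 23\right) + l\right) - 63\right) + 78\right)^{2} = \left(\left(\frac{1}{34} - 77\right) \left(\left(\left(-1 - 23\right) - 30\right) - 63\right) + 78\right)^{2} = \left(\left(\frac{1}{34} - 77\right) \left(\left(-24 - 30\right) - 63\right) + 78\right)^{2} = \left(- \frac{2617 \left(-54 - 63\right)}{34} + 78\right)^{2} = \left(\left(- \frac{2617}{34}\right) \left(-117\right) + 78\right)^{2} = \left(\frac{306189}{34} + 78\right)^{2} = \left(\frac{308841}{34}\right)^{2} = \frac{95382763281}{1156}$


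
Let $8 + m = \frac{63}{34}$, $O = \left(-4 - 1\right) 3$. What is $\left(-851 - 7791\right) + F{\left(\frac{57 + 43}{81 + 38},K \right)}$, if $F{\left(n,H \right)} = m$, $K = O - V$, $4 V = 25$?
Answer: $- \frac{294037}{34} \approx -8648.1$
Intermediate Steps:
$V = \frac{25}{4}$ ($V = \frac{1}{4} \cdot 25 = \frac{25}{4} \approx 6.25$)
$O = -15$ ($O = \left(-5\right) 3 = -15$)
$K = - \frac{85}{4}$ ($K = -15 - \frac{25}{4} = - \frac{85}{4} \approx -21.25$)
$m = - \frac{209}{34}$ ($m = -8 + \frac{63}{34} = - \frac{209}{34} \approx -6.1471$)
$F{\left(n,H \right)} = - \frac{209}{34}$
$\left(-851 - 7791\right) + F{\left(\frac{57 + 43}{81 + 38},K \right)} = \left(-851 - 7791\right) - \frac{209}{34} = -8642 - \frac{209}{34} = - \frac{294037}{34}$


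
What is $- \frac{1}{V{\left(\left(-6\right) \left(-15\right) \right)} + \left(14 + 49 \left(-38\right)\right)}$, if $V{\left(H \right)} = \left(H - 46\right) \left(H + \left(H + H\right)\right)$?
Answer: $- \frac{1}{10032} \approx -9.9681 \cdot 10^{-5}$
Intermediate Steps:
$V{\left(H \right)} = 3 H \left(-46 + H\right)$ ($V{\left(H \right)} = \left(-46 + H\right) \left(H + 2 H\right) = \left(-46 + H\right) 3 H = 3 H \left(-46 + H\right)$)
$- \frac{1}{V{\left(\left(-6\right) \left(-15\right) \right)} + \left(14 + 49 \left(-38\right)\right)} = - \frac{1}{3 \left(\left(-6\right) \left(-15\right)\right) \left(-46 - -90\right) + \left(14 + 49 \left(-38\right)\right)} = - \frac{1}{3 \cdot 90 \left(-46 + 90\right) + \left(14 - 1862\right)} = - \frac{1}{3 \cdot 90 \cdot 44 - 1848} = - \frac{1}{11880 - 1848} = - \frac{1}{10032}$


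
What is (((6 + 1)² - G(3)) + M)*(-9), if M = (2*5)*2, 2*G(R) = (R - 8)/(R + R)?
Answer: -2499/4 ≈ -624.75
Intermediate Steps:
G(R) = (-8 + R)/(4*R) (G(R) = ((R - 8)/(R + R))/2 = ((-8 + R)/((2*R)))/2 = ((-8 + R)*(1/(2*R)))/2 = ((-8 + R)/(2*R))/2 = (-8 + R)/(4*R))
M = 20 (M = 10*2 = 20)
(((6 + 1)² - G(3)) + M)*(-9) = (((6 + 1)² - (-8 + 3)/(4*3)) + 20)*(-9) = ((7² - (-5)/(4*3)) + 20)*(-9) = ((49 - 1*(-5/12)) + 20)*(-9) = ((49 + 5/12) + 20)*(-9) = (593/12 + 20)*(-9) = (833/12)*(-9) = -2499/4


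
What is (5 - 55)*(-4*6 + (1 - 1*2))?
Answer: 1250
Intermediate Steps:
(5 - 55)*(-4*6 + (1 - 1*2)) = -50*(-24 + (1 - 2)) = -50*(-24 - 1) = -50*(-25) = 1250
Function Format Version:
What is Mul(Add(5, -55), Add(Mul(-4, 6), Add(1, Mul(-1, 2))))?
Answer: 1250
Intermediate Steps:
Mul(Add(5, -55), Add(Mul(-4, 6), Add(1, Mul(-1, 2)))) = Mul(-50, Add(-24, Add(1, -2))) = Mul(-50, Add(-24, -1)) = Mul(-50, -25) = 1250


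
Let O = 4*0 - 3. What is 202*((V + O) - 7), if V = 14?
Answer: 808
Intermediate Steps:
O = -3 (O = 0 - 3 = -3)
202*((V + O) - 7) = 202*((14 - 3) - 7) = 202*(11 - 7) = 202*4 = 808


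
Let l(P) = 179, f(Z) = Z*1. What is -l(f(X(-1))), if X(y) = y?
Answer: -179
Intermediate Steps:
f(Z) = Z
-l(f(X(-1))) = -1*179 = -179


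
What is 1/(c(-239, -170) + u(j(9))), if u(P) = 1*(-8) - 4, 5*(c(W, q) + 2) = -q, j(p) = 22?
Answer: 1/20 ≈ 0.050000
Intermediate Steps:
c(W, q) = -2 - q/5 (c(W, q) = -2 + (-q)/5 = -2 - q/5)
u(P) = -12 (u(P) = -8 - 4 = -12)
1/(c(-239, -170) + u(j(9))) = 1/((-2 - ⅕*(-170)) - 12) = 1/((-2 + 34) - 12) = 1/(32 - 12) = 1/20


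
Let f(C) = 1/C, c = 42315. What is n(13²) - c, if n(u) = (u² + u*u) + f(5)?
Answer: 74036/5 ≈ 14807.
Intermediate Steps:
n(u) = ⅕ + 2*u² (n(u) = (u² + u*u) + 1/5 = (u² + u²) + ⅕ = 2*u² + ⅕ = ⅕ + 2*u²)
n(13²) - c = (⅕ + 2*(13²)²) - 1*42315 = (⅕ + 2*169²) - 42315 = (⅕ + 2*28561) - 42315 = (⅕ + 57122) - 42315 = 285611/5 - 42315 = 74036/5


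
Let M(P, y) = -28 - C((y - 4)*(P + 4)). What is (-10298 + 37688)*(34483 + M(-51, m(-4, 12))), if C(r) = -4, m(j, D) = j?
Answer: 943832010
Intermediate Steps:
M(P, y) = -24 (M(P, y) = -28 - 1*(-4) = -28 + 4 = -24)
(-10298 + 37688)*(34483 + M(-51, m(-4, 12))) = (-10298 + 37688)*(34483 - 24) = 27390*34459 = 943832010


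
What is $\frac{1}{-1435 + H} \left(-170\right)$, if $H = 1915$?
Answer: $- \frac{17}{48} \approx -0.35417$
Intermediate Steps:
$\frac{1}{-1435 + H} \left(-170\right) = \frac{1}{-1435 + 1915} \left(-170\right) = \frac{1}{480} \left(-170\right) = - \frac{17}{48}$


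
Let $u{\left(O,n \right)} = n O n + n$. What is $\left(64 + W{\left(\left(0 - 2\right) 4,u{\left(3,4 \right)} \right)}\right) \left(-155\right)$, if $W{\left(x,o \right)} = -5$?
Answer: $-9145$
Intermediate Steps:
$u{\left(O,n \right)} = n + O n^{2}$ ($u{\left(O,n \right)} = O n n + n = O n^{2} + n = n + O n^{2}$)
$\left(64 + W{\left(\left(0 - 2\right) 4,u{\left(3,4 \right)} \right)}\right) \left(-155\right) = \left(64 - 5\right) \left(-155\right) = 59 \left(-155\right) = -9145$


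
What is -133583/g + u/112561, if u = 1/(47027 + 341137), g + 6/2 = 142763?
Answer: -1459131383753893/1559372048462760 ≈ -0.93572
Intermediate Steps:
g = 142760 (g = -3 + 142763 = 142760)
u = 1/388164 ≈ 2.5762e-6
-133583/g + u/112561 = -133583/142760 + (1/388164)/112561 = -133583*1/142760 + (1/388164)*(1/112561) = -133583/142760 + 1/43692128004 = -1459131383753893/1559372048462760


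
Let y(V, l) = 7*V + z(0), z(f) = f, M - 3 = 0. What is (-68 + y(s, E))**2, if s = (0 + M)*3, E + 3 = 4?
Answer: 25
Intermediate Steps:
M = 3 (M = 3 + 0 = 3)
E = 1 (E = -3 + 4 = 1)
s = 9 (s = (0 + 3)*3 = 3*3 = 9)
y(V, l) = 7*V (y(V, l) = 7*V + 0 = 7*V)
(-68 + y(s, E))**2 = (-68 + 7*9)**2 = (-68 + 63)**2 = (-5)**2 = 25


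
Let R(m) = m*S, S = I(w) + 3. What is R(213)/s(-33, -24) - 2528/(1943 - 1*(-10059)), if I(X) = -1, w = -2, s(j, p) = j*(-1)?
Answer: 838238/66011 ≈ 12.698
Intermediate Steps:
s(j, p) = -j
S = 2 (S = -1 + 3 = 2)
R(m) = 2*m (R(m) = m*2 = 2*m)
R(213)/s(-33, -24) - 2528/(1943 - 1*(-10059)) = (2*213)/((-1*(-33))) - 2528/(1943 - 1*(-10059)) = 426/33 - 2528/(1943 + 10059) = 426*(1/33) - 2528/12002 = 142/11 - 2528*1/12002 = 142/11 - 1264/6001 = 838238/66011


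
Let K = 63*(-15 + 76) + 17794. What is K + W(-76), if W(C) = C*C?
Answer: 27413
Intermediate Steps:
W(C) = C²
K = 21637 (K = 63*61 + 17794 = 3843 + 17794 = 21637)
K + W(-76) = 21637 + (-76)² = 21637 + 5776 = 27413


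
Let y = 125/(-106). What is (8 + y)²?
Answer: 522729/11236 ≈ 46.523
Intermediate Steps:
y = -125/106 (y = 125*(-1/106) = -125/106 ≈ -1.1792)
(8 + y)² = (8 - 125/106)² = (723/106)² = 522729/11236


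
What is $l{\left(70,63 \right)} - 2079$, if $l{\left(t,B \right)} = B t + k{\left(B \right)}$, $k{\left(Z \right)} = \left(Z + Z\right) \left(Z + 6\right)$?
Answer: $11025$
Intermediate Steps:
$k{\left(Z \right)} = 2 Z \left(6 + Z\right)$
$l{\left(t,B \right)} = B t + 2 B \left(6 + B\right)$
$l{\left(70,63 \right)} - 2079 = 63 \left(12 + 70 + 2 \cdot 63\right) - 2079 = 63 \left(12 + 70 + 126\right) - 2079 = 63 \cdot 208 - 2079 = 13104 - 2079 = 11025$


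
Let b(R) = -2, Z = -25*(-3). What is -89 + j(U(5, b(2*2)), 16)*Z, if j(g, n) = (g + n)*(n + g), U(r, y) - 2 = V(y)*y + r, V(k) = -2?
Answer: 54586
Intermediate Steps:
Z = 75
U(r, y) = 2 + r - 2*y (U(r, y) = 2 + (-2*y + r) = 2 + (r - 2*y) = 2 + r - 2*y)
j(g, n) = (g + n)² (j(g, n) = (g + n)*(g + n) = (g + n)²)
-89 + j(U(5, b(2*2)), 16)*Z = -89 + ((2 + 5 - 2*(-2)) + 16)²*75 = -89 + ((2 + 5 + 4) + 16)²*75 = -89 + (11 + 16)²*75 = -89 + 27²*75 = -89 + 729*75 = -89 + 54675 = 54586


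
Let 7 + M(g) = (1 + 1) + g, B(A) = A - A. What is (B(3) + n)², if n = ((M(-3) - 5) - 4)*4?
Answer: 4624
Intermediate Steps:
B(A) = 0
M(g) = -5 + g (M(g) = -7 + ((1 + 1) + g) = -7 + (2 + g) = -5 + g)
n = -68 (n = (((-5 - 3) - 5) - 4)*4 = ((-8 - 5) - 4)*4 = (-13 - 4)*4 = -17*4 = -68)
(B(3) + n)² = (0 - 68)² = (-68)² = 4624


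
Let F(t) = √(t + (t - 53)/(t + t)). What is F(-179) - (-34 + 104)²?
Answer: -4900 + 5*I*√228583/179 ≈ -4900.0 + 13.355*I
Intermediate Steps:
F(t) = √(t + (-53 + t)/(2*t)) (F(t) = √(t + (-53 + t)/((2*t))) = √(t + (-53 + t)*(1/(2*t))) = √(t + (-53 + t)/(2*t)))
F(-179) - (-34 + 104)² = √(2 - 106/(-179) + 4*(-179))/2 - (-34 + 104)² = √(2 - 106*(-1/179) - 716)/2 - 1*70² = √(2 + 106/179 - 716)/2 - 1*4900 = √(-127700/179)/2 - 4900 = (10*I*√228583/179)/2 - 4900 = 5*I*√228583/179 - 4900 = -4900 + 5*I*√228583/179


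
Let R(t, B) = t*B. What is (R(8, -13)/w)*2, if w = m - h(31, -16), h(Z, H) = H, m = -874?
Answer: 8/33 ≈ 0.24242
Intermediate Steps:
R(t, B) = B*t
w = -858 (w = -874 - 1*(-16) = -874 + 16 = -858)
(R(8, -13)/w)*2 = (-13*8/(-858))*2 = -104*(-1/858)*2 = (4/33)*2 = 8/33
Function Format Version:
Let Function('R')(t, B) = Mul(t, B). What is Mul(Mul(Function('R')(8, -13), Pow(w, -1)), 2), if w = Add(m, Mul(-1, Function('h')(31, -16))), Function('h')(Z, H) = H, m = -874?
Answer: Rational(8, 33) ≈ 0.24242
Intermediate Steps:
Function('R')(t, B) = Mul(B, t)
w = -858 (w = Add(-874, Mul(-1, -16)) = Add(-874, 16) = -858)
Mul(Mul(Function('R')(8, -13), Pow(w, -1)), 2) = Mul(Mul(Mul(-13, 8), Pow(-858, -1)), 2) = Mul(Mul(-104, Rational(-1, 858)), 2) = Mul(Rational(4, 33), 2) = Rational(8, 33)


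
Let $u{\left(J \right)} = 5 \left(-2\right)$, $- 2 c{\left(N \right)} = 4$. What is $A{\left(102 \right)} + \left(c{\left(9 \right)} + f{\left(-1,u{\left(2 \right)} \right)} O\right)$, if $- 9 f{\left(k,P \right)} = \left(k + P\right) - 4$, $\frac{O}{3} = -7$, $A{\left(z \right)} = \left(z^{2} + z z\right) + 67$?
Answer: $20838$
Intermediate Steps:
$c{\left(N \right)} = -2$ ($c{\left(N \right)} = \left(- \frac{1}{2}\right) 4 = -2$)
$u{\left(J \right)} = -10$
$A{\left(z \right)} = 67 + 2 z^{2}$ ($A{\left(z \right)} = \left(z^{2} + z^{2}\right) + 67 = 2 z^{2} + 67 = 67 + 2 z^{2}$)
$O = -21$ ($O = 3 \left(-7\right) = -21$)
$f{\left(k,P \right)} = \frac{4}{9} - \frac{P}{9} - \frac{k}{9}$ ($f{\left(k,P \right)} = - \frac{\left(k + P\right) - 4}{9} = - \frac{\left(P + k\right) - 4}{9} = - \frac{-4 + P + k}{9} = \frac{4}{9} - \frac{P}{9} - \frac{k}{9}$)
$A{\left(102 \right)} + \left(c{\left(9 \right)} + f{\left(-1,u{\left(2 \right)} \right)} O\right) = \left(67 + 2 \cdot 102^{2}\right) + \left(-2 + \left(\frac{4}{9} - - \frac{10}{9} - - \frac{1}{9}\right) \left(-21\right)\right) = \left(67 + 2 \cdot 10404\right) + \left(-2 + \left(\frac{4}{9} + \frac{10}{9} + \frac{1}{9}\right) \left(-21\right)\right) = \left(67 + 20808\right) + \left(-2 + \frac{5}{3} \left(-21\right)\right) = 20875 - 37 = 20838$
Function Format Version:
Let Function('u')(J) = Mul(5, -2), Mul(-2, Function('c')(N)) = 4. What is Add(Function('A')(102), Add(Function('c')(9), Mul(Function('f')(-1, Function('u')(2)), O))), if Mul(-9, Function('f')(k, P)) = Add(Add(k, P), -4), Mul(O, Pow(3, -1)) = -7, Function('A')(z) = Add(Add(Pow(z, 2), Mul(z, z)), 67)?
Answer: 20838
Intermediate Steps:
Function('c')(N) = -2 (Function('c')(N) = Mul(Rational(-1, 2), 4) = -2)
Function('u')(J) = -10
Function('A')(z) = Add(67, Mul(2, Pow(z, 2))) (Function('A')(z) = Add(Add(Pow(z, 2), Pow(z, 2)), 67) = Add(Mul(2, Pow(z, 2)), 67) = Add(67, Mul(2, Pow(z, 2))))
O = -21 (O = Mul(3, -7) = -21)
Function('f')(k, P) = Add(Rational(4, 9), Mul(Rational(-1, 9), P), Mul(Rational(-1, 9), k)) (Function('f')(k, P) = Mul(Rational(-1, 9), Add(Add(k, P), -4)) = Mul(Rational(-1, 9), Add(Add(P, k), -4)) = Mul(Rational(-1, 9), Add(-4, P, k)) = Add(Rational(4, 9), Mul(Rational(-1, 9), P), Mul(Rational(-1, 9), k)))
Add(Function('A')(102), Add(Function('c')(9), Mul(Function('f')(-1, Function('u')(2)), O))) = Add(Add(67, Mul(2, Pow(102, 2))), Add(-2, Mul(Add(Rational(4, 9), Mul(Rational(-1, 9), -10), Mul(Rational(-1, 9), -1)), -21))) = Add(Add(67, Mul(2, 10404)), Add(-2, Mul(Add(Rational(4, 9), Rational(10, 9), Rational(1, 9)), -21))) = Add(Add(67, 20808), Add(-2, Mul(Rational(5, 3), -21))) = Add(20875, Add(-2, -35)) = Add(20875, -37) = 20838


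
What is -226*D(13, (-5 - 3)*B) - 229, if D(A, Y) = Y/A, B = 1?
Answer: -1169/13 ≈ -89.923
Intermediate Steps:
-226*D(13, (-5 - 3)*B) - 229 = -226*(-5 - 3)*1/13 - 229 = -226*(-8*1)/13 - 229 = -(-1808)/13 - 229 = -226*(-8/13) - 229 = 1808/13 - 229 = -1169/13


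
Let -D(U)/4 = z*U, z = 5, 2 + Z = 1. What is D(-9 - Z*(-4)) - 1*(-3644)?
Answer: 3904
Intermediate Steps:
Z = -1 (Z = -2 + 1 = -1)
D(U) = -20*U
D(-9 - Z*(-4)) - 1*(-3644) = -20*(-9 - (-1)*(-4)) - 1*(-3644) = -20*(-9 - 1*4) + 3644 = -20*(-9 - 4) + 3644 = -20*(-13) + 3644 = 260 + 3644 = 3904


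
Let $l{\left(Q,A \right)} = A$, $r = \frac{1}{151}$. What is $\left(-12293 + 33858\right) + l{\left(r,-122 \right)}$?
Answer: $21443$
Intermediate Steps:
$r = \frac{1}{151} \approx 0.0066225$
$\left(-12293 + 33858\right) + l{\left(r,-122 \right)} = \left(-12293 + 33858\right) - 122 = 21565 - 122 = 21443$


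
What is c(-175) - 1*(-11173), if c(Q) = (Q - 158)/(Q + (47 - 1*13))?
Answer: 525242/47 ≈ 11175.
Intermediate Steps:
c(Q) = (-158 + Q)/(34 + Q) (c(Q) = (-158 + Q)/(Q + (47 - 13)) = (-158 + Q)/(Q + 34) = (-158 + Q)/(34 + Q))
c(-175) - 1*(-11173) = (-158 - 175)/(34 - 175) - 1*(-11173) = -333/(-141) + 11173 = -1/141*(-333) + 11173 = 111/47 + 11173 = 525242/47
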